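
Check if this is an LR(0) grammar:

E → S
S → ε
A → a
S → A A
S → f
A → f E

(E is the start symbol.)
No. Shift-reduce conflict between [S → .] and [A → . a]

A grammar is LR(0) if no state in the canonical LR(0) collection has:
  - both a shift item (dot before a terminal) and a complete item (shift-reduce conflict), or
  - two or more complete items (reduce-reduce conflict; the accept item [E' → E .] counts as a complete item here).

Augment with E' → E and build the canonical LR(0) collection (I0 = CLOSURE({[E' → . E]}), then GOTO on every symbol after a dot until no new states appear). It has 9 states:
  I0: { [A → . a], [A → . f E], [E → . S], [E' → . E], [S → . A A], [S → . f], [S → .] }  — shift, reduce
  I1: { [A → . a], [A → . f E], [S → A . A] }  — shift
  I2: { [E' → E .] }  — accept
  I3: { [E → S .] }  — reduce
  I4: { [A → a .] }  — reduce
  I5: { [A → . a], [A → . f E], [A → f . E], [E → . S], [S → . A A], [S → . f], [S → .], [S → f .] }  — shift, 2 reduces
  I6: { [A → f E .] }  — reduce
  I7: { [S → A A .] }  — reduce
  I8: { [A → . a], [A → . f E], [A → f . E], [E → . S], [S → . A A], [S → . f], [S → .] }  — shift, reduce

Conflict in state I0:
  Shift-reduce conflict between [S → .] and [A → . a]
So the grammar is NOT LR(0).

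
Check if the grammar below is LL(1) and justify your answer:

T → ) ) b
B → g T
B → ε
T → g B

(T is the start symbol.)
A grammar is LL(1) if for each non-terminal N with multiple productions, the predict sets of those productions are pairwise disjoint, where PREDICT(N → α) = (FIRST(α) \ {ε}) ∪ (FOLLOW(N) if α ⇒* ε).

Relevant sets:
  FOLLOW(B) = { $ }

For T:
  PREDICT(T → ')' ')' b) = { ')' }
  PREDICT(T → g B) = { 'g' }
For B:
  PREDICT(B → g T) = { 'g' }
  PREDICT(B → ε) = { $ }

All predict sets are disjoint. The grammar IS LL(1).

Answer: Yes, the grammar is LL(1).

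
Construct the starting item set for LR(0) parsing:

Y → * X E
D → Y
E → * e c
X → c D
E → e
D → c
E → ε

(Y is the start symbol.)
First, augment the grammar with Y' → Y
I₀ = CLOSURE({ [Y' → . Y] }):
  [Y' → . Y] has the dot before Y: add [Y → . * X E]
No further items can be added.

I₀ = { [Y → . * X E], [Y' → . Y] }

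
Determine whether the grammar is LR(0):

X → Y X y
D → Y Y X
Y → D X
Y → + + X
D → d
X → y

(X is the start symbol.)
A grammar is LR(0) if no state in the canonical LR(0) collection has:
  - both a shift item (dot before a terminal) and a complete item (shift-reduce conflict), or
  - two or more complete items (reduce-reduce conflict; the accept item [X' → X .] counts as a complete item here).

Augment with X' → X and build the canonical LR(0) collection (I0 = CLOSURE({[X' → . X]}), then GOTO on every symbol after a dot until no new states appear). It has 14 states:
  I0: { [D → . Y Y X], [D → . d], [X → . Y X y], [X → . y], [X' → . X], [Y → . + + X], [Y → . D X] }  — shift
  I1: { [Y → + . + X] }  — shift
  I2: { [D → . Y Y X], [D → . d], [X → . Y X y], [X → . y], [Y → . + + X], [Y → . D X], [Y → D . X] }  — shift
  I3: { [X' → X .] }  — accept
  I4: { [D → . Y Y X], [D → . d], [D → Y . Y X], [X → . Y X y], [X → . y], [X → Y . X y], [Y → . + + X], [Y → . D X] }  — shift
  I5: { [D → d .] }  — reduce
  I6: { [X → y .] }  — reduce
  I7: { [X → Y X . y] }  — shift
  I8: { [D → . Y Y X], [D → . d], [D → Y . Y X], [D → Y Y . X], [X → . Y X y], [X → . y], [X → Y . X y], [Y → . + + X], [Y → . D X] }  — shift
  I9: { [D → Y Y X .], [X → Y X . y] }  — shift, reduce
  I10: { [X → Y X y .] }  — reduce
  I11: { [Y → D X .] }  — reduce
  I12: { [D → . Y Y X], [D → . d], [X → . Y X y], [X → . y], [Y → + + . X], [Y → . + + X], [Y → . D X] }  — shift
  I13: { [Y → + + X .] }  — reduce

Conflict in state I9:
  Shift-reduce conflict between [D → Y Y X .] and [X → Y X . y]
So the grammar is NOT LR(0).

Answer: No. Shift-reduce conflict between [D → Y Y X .] and [X → Y X . y]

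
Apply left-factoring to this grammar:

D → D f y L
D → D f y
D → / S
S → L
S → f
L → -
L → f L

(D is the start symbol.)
D → D f y D'
D' → L
D' → ε
D → / S
S → L
S → f
L → -
L → f L

Left-factoring transforms A → αβ₁ | αβ₂ into A → αA' and A' → β₁ | β₂
(α is the longest common prefix among the alternatives). Repeat until
no nonterminal has two alternatives with a common prefix.

Round 1: D has alternatives sharing prefix 'D f y'. Introduce D': D → D f y D'
  Add: D' → L
  Add: D' → ε

No remaining common prefixes — done.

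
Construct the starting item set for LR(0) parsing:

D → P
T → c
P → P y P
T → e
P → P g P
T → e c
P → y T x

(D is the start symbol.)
{ [D → . P], [D' → . D], [P → . P g P], [P → . P y P], [P → . y T x] }

First, augment the grammar with D' → D
I₀ = CLOSURE({ [D' → . D] }):
  [D' → . D] has the dot before D: add [D → . P]
  [D → . P] has the dot before P: add [P → . P y P], [P → . P g P], [P → . y T x]
No further items can be added.

I₀ = { [D → . P], [D' → . D], [P → . P g P], [P → . P y P], [P → . y T x] }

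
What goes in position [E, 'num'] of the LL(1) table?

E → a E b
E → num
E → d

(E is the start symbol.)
To find M[E, 'num'], we find productions for E where 'num' is in the predict set (PREDICT(N → α) = (FIRST(α) \ {ε}) ∪ (FOLLOW(N) if α ⇒* ε)).

E → a E b: PREDICT = { 'a' }
E → num: PREDICT = { 'num' }
  'num' is in predict set, so this production goes in M[E, 'num']
E → d: PREDICT = { 'd' }

M[E, 'num'] = E → num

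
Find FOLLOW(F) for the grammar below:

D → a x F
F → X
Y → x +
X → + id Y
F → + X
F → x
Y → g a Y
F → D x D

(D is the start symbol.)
To compute FOLLOW(F), find every occurrence of F on a right-hand side N → α F β: add FIRST(β) \ {ε}, and if β is empty or nullable also add FOLLOW(N). Iterate to a fixed point.

In D → a x F: F is at the end, add FOLLOW(D)

The FOLLOW sets referred to above (computed the same way, to a fixed point):
  FOLLOW(D) = { $, 'x' }

Taking the union: FOLLOW(F) = { $, 'x' }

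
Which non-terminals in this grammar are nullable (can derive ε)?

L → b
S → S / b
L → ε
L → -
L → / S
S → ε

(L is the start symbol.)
{ 'L', 'S' }

A non-terminal is nullable if it can derive ε (the empty string): either it has an ε-production, or it has a production whose right-hand side consists entirely of nullable non-terminals.

ε-productions: L → ε, S → ε
So L, S are immediately nullable.
Every non-terminal is now nullable.
Nullable = { 'L', 'S' }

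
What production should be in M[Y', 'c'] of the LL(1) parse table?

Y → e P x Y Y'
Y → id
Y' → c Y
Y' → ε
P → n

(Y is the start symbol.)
To find M[Y', 'c'], we find productions for Y' where 'c' is in the predict set (PREDICT(N → α) = (FIRST(α) \ {ε}) ∪ (FOLLOW(N) if α ⇒* ε)).

Relevant sets:
  FOLLOW(Y') = { $, 'c' }

Y' → c Y: PREDICT = { 'c' }
  'c' is in predict set, so this production goes in M[Y', 'c']
Y' → ε: PREDICT = { $, 'c' }
  'c' is in predict set, so this production goes in M[Y', 'c']

M[Y', 'c'] = Y' → c Y, Y' → ε  (a multiply-defined cell — the grammar is not LL(1))

Answer: Y' → c Y, Y' → ε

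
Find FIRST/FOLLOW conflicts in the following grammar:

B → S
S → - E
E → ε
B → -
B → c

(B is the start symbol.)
No FIRST/FOLLOW conflicts.

A FIRST/FOLLOW conflict occurs when a non-terminal N has a nullable alternative N → β (β ⇒* ε) and another alternative N → α with FIRST(α) ∩ FOLLOW(N) ≠ ∅: on such a lookahead the parser cannot decide between expanding α and letting N vanish via β.

Nullable non-terminals: E.
E has a nullable alternative but only one production, so nothing to check.

B, S have no nullable alternative, so no FIRST/FOLLOW check is needed there.

No FIRST/FOLLOW conflicts found.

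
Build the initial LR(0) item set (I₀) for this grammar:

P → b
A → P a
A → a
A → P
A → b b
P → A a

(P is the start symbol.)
First, augment the grammar with P' → P
I₀ = CLOSURE({ [P' → . P] }):
  [P' → . P] has the dot before P: add [P → . b], [P → . A a]
  [P → . A a] has the dot before A: add [A → . P a], [A → . a], [A → . P], [A → . b b]
No further items can be added.

I₀ = { [A → . P a], [A → . P], [A → . a], [A → . b b], [P → . A a], [P → . b], [P' → . P] }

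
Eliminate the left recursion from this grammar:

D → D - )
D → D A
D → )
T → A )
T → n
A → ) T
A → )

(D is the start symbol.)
D → ) D'
D' → - ) D'
D' → A D'
D' → ε
T → A )
T → n
A → ) T
A → )

D is directly left-recursive. The standard transformation for
  A → A α₁ | ... | A α_m | β₁ | ... | β_n
is
  A  → β₁ A' | ... | β_n A'
  A' → α₁ A' | ... | α_m A' | ε

D → ) becomes D → ) D'
D → D - ) becomes D' → - ) D'
D → D A becomes D' → A D'
Add D' → ε

Productions for other non-terminals are unchanged:
  T → A )
  T → n
  A → ) T
  A → )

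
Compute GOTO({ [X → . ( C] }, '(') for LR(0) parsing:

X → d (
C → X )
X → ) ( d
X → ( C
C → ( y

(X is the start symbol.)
{ [C → . ( y], [C → . X )], [X → ( . C], [X → . ( C], [X → . ) ( d], [X → . d (] }

GOTO(I, '(') = CLOSURE({ [A → αX.β] : [A → α.Xβ] ∈ I, X = '(' })

Items with dot before '(', with the dot advanced:
  [X → . ( C] → [X → ( . C]
Closure of the advanced items:
  [X → ( . C] has the dot before C: add [C → . X )], [C → . ( y]
  [C → . X )] has the dot before X: add [X → . d (], [X → . ) ( d], [X → . ( C]

GOTO = { [C → . ( y], [C → . X )], [X → ( . C], [X → . ( C], [X → . ) ( d], [X → . d (] }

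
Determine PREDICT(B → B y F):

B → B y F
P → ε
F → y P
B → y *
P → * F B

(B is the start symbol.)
{ 'y' }

PREDICT(B → B y F) = (FIRST(RHS) \ {ε}) ∪ (FOLLOW(B) if ε ∈ FIRST(RHS), i.e. RHS ⇒* ε)
FIRST(B) = { 'y' }
FIRST(B y F) = { 'y' }
ε ∉ FIRST(B y F), so FOLLOW(B) is not added.
PREDICT(B → B y F) = { 'y' }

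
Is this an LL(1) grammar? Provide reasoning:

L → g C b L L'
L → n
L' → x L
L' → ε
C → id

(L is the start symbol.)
No. Predict set conflict for L': { 'x' }

A grammar is LL(1) if for each non-terminal N with multiple productions, the predict sets of those productions are pairwise disjoint, where PREDICT(N → α) = (FIRST(α) \ {ε}) ∪ (FOLLOW(N) if α ⇒* ε).

Relevant sets:
  FOLLOW(L') = { $, 'x' }

For L:
  PREDICT(L → g C b L L') = { 'g' }
  PREDICT(L → n) = { 'n' }
For L':
  PREDICT(L' → x L) = { 'x' }
  PREDICT(L' → ε) = { $, 'x' }
C has a single production, so nothing to check there.

Conflict found: Predict set conflict for L': { 'x' }
The grammar is NOT LL(1).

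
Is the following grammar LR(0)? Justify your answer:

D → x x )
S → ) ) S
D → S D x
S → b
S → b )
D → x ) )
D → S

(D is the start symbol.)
Augment with D' → D and build the canonical LR(0) collection (I0 = CLOSURE({[D' → . D]}), then GOTO on every symbol after a dot until no new states appear). It has 15 states:
  I0: { [D → . S D x], [D → . S], [D → . x ) )], [D → . x x )], [D' → . D], [S → . ) ) S], [S → . b )], [S → . b] }  — shift
  I1: { [S → ) . ) S] }  — shift
  I2: { [D' → D .] }  — accept
  I3: { [D → . S D x], [D → . S], [D → . x ) )], [D → . x x )], [D → S . D x], [D → S .], [S → . ) ) S], [S → . b )], [S → . b] }  — shift, reduce
  I4: { [S → b . )], [S → b .] }  — shift, reduce
  I5: { [D → x . ) )], [D → x . x )] }  — shift
  I6: { [D → x ) . )] }  — shift
  I7: { [D → x x . )] }  — shift
  I8: { [D → x x ) .] }  — reduce
  I9: { [D → x ) ) .] }  — reduce
  I10: { [S → b ) .] }  — reduce
  I11: { [D → S D . x] }  — shift
  I12: { [D → S D x .] }  — reduce
  I13: { [S → ) ) . S], [S → . ) ) S], [S → . b )], [S → . b] }  — shift
  I14: { [S → ) ) S .] }  — reduce

Conflict in state I3:
  Shift-reduce conflict between [D → S .] and [D → . x ) )]
So the grammar is NOT LR(0).

Answer: No. Shift-reduce conflict between [D → S .] and [D → . x ) )]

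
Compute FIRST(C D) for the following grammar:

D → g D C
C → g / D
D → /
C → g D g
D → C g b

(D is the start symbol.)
{ 'g' }

FIRST sets of the non-terminals involved (from the grammar, by fixed-point iteration):
  FIRST(C) = { 'g' }

To compute FIRST(C D), process the symbols left to right:
Symbol C is a non-terminal. Add FIRST(C) \ {ε} = { 'g' }
C is not nullable (ε ∉ FIRST(C)), so stop here.
FIRST(C D) = { 'g' }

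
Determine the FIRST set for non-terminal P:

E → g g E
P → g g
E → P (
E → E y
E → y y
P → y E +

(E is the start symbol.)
To compute FIRST(P), examine every production with P on the left-hand side, reading each right-hand side left to right until a non-nullable symbol is reached.

From P → g g:
  - g is a terminal: add 'g' and stop
From P → y E +:
  - y is a terminal: add 'y' and stop

Collecting: FIRST(P) = { 'g', 'y' }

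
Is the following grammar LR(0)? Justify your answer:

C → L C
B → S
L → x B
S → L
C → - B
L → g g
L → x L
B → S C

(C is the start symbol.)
Augment with C' → C and build the canonical LR(0) collection (I0 = CLOSURE({[C' → . C]}), then GOTO on every symbol after a dot until no new states appear). It has 14 states:
  I0: { [C → . - B], [C → . L C], [C' → . C], [L → . g g], [L → . x B], [L → . x L] }  — shift
  I1: { [B → . S C], [B → . S], [C → - . B], [L → . g g], [L → . x B], [L → . x L], [S → . L] }  — shift
  I2: { [C' → C .] }  — accept
  I3: { [C → . - B], [C → . L C], [C → L . C], [L → . g g], [L → . x B], [L → . x L] }  — shift
  I4: { [L → g . g] }  — shift
  I5: { [B → . S C], [B → . S], [L → . g g], [L → . x B], [L → . x L], [L → x . B], [L → x . L], [S → . L] }  — shift
  I6: { [L → x B .] }  — reduce
  I7: { [L → x L .], [S → L .] }  — 2 reduces
  I8: { [B → S . C], [B → S .], [C → . - B], [C → . L C], [L → . g g], [L → . x B], [L → . x L] }  — shift, reduce
  I9: { [B → S C .] }  — reduce
  I10: { [L → g g .] }  — reduce
  I11: { [C → L C .] }  — reduce
  I12: { [C → - B .] }  — reduce
  I13: { [S → L .] }  — reduce

Conflict in state I7:
  Reduce-reduce conflict: [L → x L .] and [S → L .]
So the grammar is NOT LR(0).

Answer: No. Reduce-reduce conflict: [L → x L .] and [S → L .]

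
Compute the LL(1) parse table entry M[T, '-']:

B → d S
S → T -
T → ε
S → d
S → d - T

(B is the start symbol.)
T → ε

To find M[T, '-'], we find productions for T where '-' is in the predict set (PREDICT(N → α) = (FIRST(α) \ {ε}) ∪ (FOLLOW(N) if α ⇒* ε)).

Relevant sets:
  FOLLOW(T) = { $, '-' }

T → ε: PREDICT = { $, '-' }
  '-' is in predict set, so this production goes in M[T, '-']

M[T, '-'] = T → ε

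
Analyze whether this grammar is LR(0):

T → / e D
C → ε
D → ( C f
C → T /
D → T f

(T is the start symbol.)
No. Shift-reduce conflict between [C → .] and [T → . / e D]

A grammar is LR(0) if no state in the canonical LR(0) collection has:
  - both a shift item (dot before a terminal) and a complete item (shift-reduce conflict), or
  - two or more complete items (reduce-reduce conflict; the accept item [T' → T .] counts as a complete item here).

Augment with T' → T and build the canonical LR(0) collection (I0 = CLOSURE({[T' → . T]}), then GOTO on every symbol after a dot until no new states appear). It has 12 states:
  I0: { [T → . / e D], [T' → . T] }  — shift
  I1: { [T → / . e D] }  — shift
  I2: { [T' → T .] }  — accept
  I3: { [D → . ( C f], [D → . T f], [T → . / e D], [T → / e . D] }  — shift
  I4: { [C → . T /], [C → .], [D → ( . C f], [T → . / e D] }  — shift, reduce
  I5: { [T → / e D .] }  — reduce
  I6: { [D → T . f] }  — shift
  I7: { [D → T f .] }  — reduce
  I8: { [D → ( C . f] }  — shift
  I9: { [C → T . /] }  — shift
  I10: { [C → T / .] }  — reduce
  I11: { [D → ( C f .] }  — reduce

Conflict in state I4:
  Shift-reduce conflict between [C → .] and [T → . / e D]
So the grammar is NOT LR(0).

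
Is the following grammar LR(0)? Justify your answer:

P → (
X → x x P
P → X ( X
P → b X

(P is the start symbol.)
Yes, the grammar is LR(0)

A grammar is LR(0) if no state in the canonical LR(0) collection has:
  - both a shift item (dot before a terminal) and a complete item (shift-reduce conflict), or
  - two or more complete items (reduce-reduce conflict; the accept item [P' → P .] counts as a complete item here).

Augment with P' → P and build the canonical LR(0) collection (I0 = CLOSURE({[P' → . P]}), then GOTO on every symbol after a dot until no new states appear). It has 11 states:
  I0: { [P → . (], [P → . X ( X], [P → . b X], [P' → . P], [X → . x x P] }  — shift
  I1: { [P → ( .] }  — reduce
  I2: { [P' → P .] }  — accept
  I3: { [P → X . ( X] }  — shift
  I4: { [P → b . X], [X → . x x P] }  — shift
  I5: { [X → x . x P] }  — shift
  I6: { [P → . (], [P → . X ( X], [P → . b X], [X → . x x P], [X → x x . P] }  — shift
  I7: { [X → x x P .] }  — reduce
  I8: { [P → b X .] }  — reduce
  I9: { [P → X ( . X], [X → . x x P] }  — shift
  I10: { [P → X ( X .] }  — reduce

Every state is either a pure shift/goto state or contains exactly one complete item and nothing to shift — no conflicts. The grammar is LR(0).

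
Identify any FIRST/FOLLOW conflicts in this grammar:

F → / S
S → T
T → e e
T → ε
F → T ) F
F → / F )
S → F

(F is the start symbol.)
Yes. S → F with FOLLOW(S) on { ')' }

Nullable non-terminals: S, T.
FIRST sets used below: FIRST(T) = { 'e', ε }, FIRST(F) = { ')', '/', 'e' }

S: nullable alternative(s) S → T; FOLLOW(S) = { $, ')' }
  S → T: FIRST \ {ε} = { 'e' } — this is the only nullable alternative, skip
  S → F: FIRST \ {ε} = { ')', '/', 'e' } — overlaps FOLLOW(S) on { ')' }: CONFLICT

T: nullable alternative(s) T → ε; FOLLOW(T) = { $, ')' }
  T → e e: FIRST \ {ε} = { 'e' } — disjoint from FOLLOW(T)
  T → ε: FIRST \ {ε} = { } — this is the only nullable alternative, skip

F has no nullable alternative, so no FIRST/FOLLOW check is needed there.

So the grammar has 1 FIRST/FOLLOW conflict (marked CONFLICT above).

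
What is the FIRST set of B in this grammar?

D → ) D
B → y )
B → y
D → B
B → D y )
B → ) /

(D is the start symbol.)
To compute FIRST(B), examine every production with B on the left-hand side, reading each right-hand side left to right until a non-nullable symbol is reached.

FIRST sets of the other non-terminals involved (by the same procedure, iterated to a fixed point):
  FIRST(D) = { ')', 'y' }

From B → y ):
  - y is a terminal: add 'y' and stop
From B → y:
  - y is a terminal: add 'y' and stop
From B → D y ):
  - D is a non-terminal: add FIRST(D) \ {ε} = { ')', 'y' }
    D is not nullable, so stop
From B → ) /:
  - ')' is a terminal: add ')' and stop

Collecting: FIRST(B) = { ')', 'y' }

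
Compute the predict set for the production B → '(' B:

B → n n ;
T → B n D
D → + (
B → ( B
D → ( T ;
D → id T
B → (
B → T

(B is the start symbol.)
{ '(' }

PREDICT(B → '(' B) = (FIRST(RHS) \ {ε}) ∪ (FOLLOW(B) if ε ∈ FIRST(RHS), i.e. RHS ⇒* ε)
FIRST('(' B) = { '(' }
ε ∉ FIRST('(' B), so FOLLOW(B) is not added.
PREDICT(B → '(' B) = { '(' }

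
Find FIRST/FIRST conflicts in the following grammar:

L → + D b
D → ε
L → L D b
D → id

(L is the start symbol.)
Yes. L → '+' D b / L → L D b on { '+' }

A FIRST/FIRST conflict occurs when two productions N → α and N → β for the same non-terminal have FIRST(α) ∩ FIRST(β) ≠ ∅ (with ε ∈ FIRST of a nullable right-hand side, so two nullable alternatives also conflict).

FIRST sets of the non-terminals at (or reachable through a nullable prefix from) the front of some alternative:
  FIRST(L) = { '+' }

Productions for L:
  L → + D b: FIRST = { '+' }
  L → L D b: FIRST = { '+' }
Productions for D:
  D → ε: FIRST = { ε }
  D → id: FIRST = { 'id' }

Conflict for L: L → + D b and L → L D b
  Overlap: { '+' }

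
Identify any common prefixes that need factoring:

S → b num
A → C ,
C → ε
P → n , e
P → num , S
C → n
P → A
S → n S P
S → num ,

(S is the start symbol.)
Left-factoring is needed when two productions for the same non-terminal
share a common prefix on the right-hand side.

Productions for S:
  S → b num
  S → n S P
  S → num ,
Productions for C:
  C → ε
  C → n
Productions for P:
  P → n , e
  P → num , S
  P → A

No common prefixes found.

Answer: No, left-factoring is not needed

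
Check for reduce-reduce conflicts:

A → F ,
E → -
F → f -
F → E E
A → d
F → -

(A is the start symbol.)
Augment with A' → A and build the canonical LR(0) collection (I0 = CLOSURE({[A' → . A]}), then GOTO on every symbol after a dot until no new states appear). It has 11 states:
  I0: { [A → . F ,], [A → . d], [A' → . A], [E → . -], [F → . -], [F → . E E], [F → . f -] }  — shift
  I1: { [E → - .], [F → - .] }  — 2 reduces
  I2: { [A' → A .] }  — accept
  I3: { [E → . -], [F → E . E] }  — shift
  I4: { [A → F . ,] }  — shift
  I5: { [A → d .] }  — reduce
  I6: { [F → f . -] }  — shift
  I7: { [F → f - .] }  — reduce
  I8: { [A → F , .] }  — reduce
  I9: { [E → - .] }  — reduce
  I10: { [F → E E .] }  — reduce

I1 contains complete items [E → - .], [F → - .] — reduce-reduce conflict.

Answer: Yes — I1: [E → - .] vs [F → - .]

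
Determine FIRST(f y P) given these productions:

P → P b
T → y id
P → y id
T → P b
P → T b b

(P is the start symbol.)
To compute FIRST(f y P), process the symbols left to right:
Symbol f is a terminal. Add 'f' and stop.
FIRST(f y P) = { 'f' }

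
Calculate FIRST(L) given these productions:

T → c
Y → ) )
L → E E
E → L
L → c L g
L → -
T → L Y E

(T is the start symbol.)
{ '-', 'c' }

To compute FIRST(L), examine every production with L on the left-hand side, reading each right-hand side left to right until a non-nullable symbol is reached.

FIRST sets of the other non-terminals involved (by the same procedure, iterated to a fixed point):
  FIRST(E) = { '-', 'c' }

From L → E E:
  - E is a non-terminal: add FIRST(E) \ {ε} = { '-', 'c' }
    E is not nullable, so stop
From L → c L g:
  - c is a terminal: add 'c' and stop
From L → -:
  - '-' is a terminal: add '-' and stop

Collecting: FIRST(L) = { '-', 'c' }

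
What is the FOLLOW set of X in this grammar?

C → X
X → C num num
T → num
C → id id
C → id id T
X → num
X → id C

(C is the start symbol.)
In C → X: X is at the end, add FOLLOW(C)

The FOLLOW sets referred to above (computed the same way, to a fixed point):
  FOLLOW(C) = { $, 'num' }

Taking the union: FOLLOW(X) = { $, 'num' }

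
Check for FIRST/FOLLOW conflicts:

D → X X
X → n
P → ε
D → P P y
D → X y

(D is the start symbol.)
No FIRST/FOLLOW conflicts.

A FIRST/FOLLOW conflict occurs when a non-terminal N has a nullable alternative N → β (β ⇒* ε) and another alternative N → α with FIRST(α) ∩ FOLLOW(N) ≠ ∅: on such a lookahead the parser cannot decide between expanding α and letting N vanish via β.

Nullable non-terminals: P.
P has a nullable alternative but only one production, so nothing to check.

D, X have no nullable alternative, so no FIRST/FOLLOW check is needed there.

No FIRST/FOLLOW conflicts found.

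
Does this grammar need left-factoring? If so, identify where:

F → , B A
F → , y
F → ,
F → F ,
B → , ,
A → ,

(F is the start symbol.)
Yes, F has productions with common prefix ','

Left-factoring is needed when two productions for the same non-terminal
share a common prefix on the right-hand side.

Productions for F:
  F → , B A
  F → , y
  F → ,
  F → F ,

Found common prefix ',' in productions for F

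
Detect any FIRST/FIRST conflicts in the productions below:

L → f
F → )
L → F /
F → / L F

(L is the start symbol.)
No FIRST/FIRST conflicts.

A FIRST/FIRST conflict occurs when two productions N → α and N → β for the same non-terminal have FIRST(α) ∩ FIRST(β) ≠ ∅ (with ε ∈ FIRST of a nullable right-hand side, so two nullable alternatives also conflict).

FIRST sets of the non-terminals at (or reachable through a nullable prefix from) the front of some alternative:
  FIRST(F) = { ')', '/' }

Productions for L:
  L → f: FIRST = { 'f' }
  L → F /: FIRST = { ')', '/' }
Productions for F:
  F → ): FIRST = { ')' }
  F → / L F: FIRST = { '/' }

All alternatives of each non-terminal have pairwise disjoint FIRST sets.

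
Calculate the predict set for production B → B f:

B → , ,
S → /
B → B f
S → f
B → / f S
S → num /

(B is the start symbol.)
PREDICT(B → B f) = (FIRST(RHS) \ {ε}) ∪ (FOLLOW(B) if ε ∈ FIRST(RHS), i.e. RHS ⇒* ε)
FIRST(B) = { ',', '/' }
FIRST(B f) = { ',', '/' }
ε ∉ FIRST(B f), so FOLLOW(B) is not added.
PREDICT(B → B f) = { ',', '/' }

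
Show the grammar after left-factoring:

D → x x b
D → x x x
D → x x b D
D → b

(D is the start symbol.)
D → x x D'
D' → b D''
D'' → ε
D'' → D
D' → x
D → b

Left-factoring transforms A → αβ₁ | αβ₂ into A → αA' and A' → β₁ | β₂
(α is the longest common prefix among the alternatives). Repeat until
no nonterminal has two alternatives with a common prefix.

Round 1: D has alternatives sharing prefix 'x x'. Introduce D': D → x x D'
  Add: D' → b
  Add: D' → x
  Add: D' → b D

Round 2: D' has alternatives sharing prefix 'b'. Introduce D'': D' → b D''
  Add: D'' → ε
  Add: D'' → D

No remaining common prefixes — done.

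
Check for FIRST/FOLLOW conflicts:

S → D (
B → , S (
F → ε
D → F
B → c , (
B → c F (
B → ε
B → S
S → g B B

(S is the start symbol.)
A FIRST/FOLLOW conflict occurs when a non-terminal N has a nullable alternative N → β (β ⇒* ε) and another alternative N → α with FIRST(α) ∩ FOLLOW(N) ≠ ∅: on such a lookahead the parser cannot decide between expanding α and letting N vanish via β.

Nullable non-terminals: B, D, F.
FIRST sets used below: FIRST(S) = { '(', 'g' }

B: nullable alternative(s) B → ε; FOLLOW(B) = { $, '(', ',', 'c', 'g' }
  B → , S (: FIRST \ {ε} = { ',' } — overlaps FOLLOW(B) on { ',' }: CONFLICT
  B → c , (: FIRST \ {ε} = { 'c' } — overlaps FOLLOW(B) on { 'c' }: CONFLICT
  B → c F (: FIRST \ {ε} = { 'c' } — overlaps FOLLOW(B) on { 'c' }: CONFLICT
  B → ε: FIRST \ {ε} = { } — this is the only nullable alternative, skip
  B → S: FIRST \ {ε} = { '(', 'g' } — overlaps FOLLOW(B) on { '(', 'g' }: CONFLICT
D has a nullable alternative but only one production, so nothing to check.
F has a nullable alternative but only one production, so nothing to check.

S has no nullable alternative, so no FIRST/FOLLOW check is needed there.

So the grammar has 4 FIRST/FOLLOW conflicts (marked CONFLICT above).

Answer: Yes. B → ',' S '(' with FOLLOW(B) on { ',' }; B → c ',' '(' with FOLLOW(B) on { 'c' }; B → c F '(' with FOLLOW(B) on { 'c' }; B → S with FOLLOW(B) on { '(', 'g' }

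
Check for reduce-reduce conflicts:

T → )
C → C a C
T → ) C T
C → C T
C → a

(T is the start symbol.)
Yes — I5: [C → C T .] vs [T → ) C T .]

A reduce-reduce conflict occurs when an LR(0) state has two complete items [A → α .] and [B → β .] — both call for a reduction, and with no lookahead the parser cannot choose between them.

Augment with T' → T and build the canonical LR(0) collection (I0 = CLOSURE({[T' → . T]}), then GOTO on every symbol after a dot until no new states appear). It has 9 states:
  I0: { [T → . ) C T], [T → . )], [T' → . T] }  — shift
  I1: { [C → . C T], [C → . C a C], [C → . a], [T → ) . C T], [T → ) .] }  — shift, reduce
  I2: { [T' → T .] }  — accept
  I3: { [C → C . T], [C → C . a C], [T → ) C . T], [T → . ) C T], [T → . )] }  — shift
  I4: { [C → a .] }  — reduce
  I5: { [C → C T .], [T → ) C T .] }  — 2 reduces
  I6: { [C → . C T], [C → . C a C], [C → . a], [C → C a . C] }  — shift
  I7: { [C → C . T], [C → C . a C], [C → C a C .], [T → . ) C T], [T → . )] }  — shift, reduce
  I8: { [C → C T .] }  — reduce

I5 contains complete items [C → C T .], [T → ) C T .] — reduce-reduce conflict.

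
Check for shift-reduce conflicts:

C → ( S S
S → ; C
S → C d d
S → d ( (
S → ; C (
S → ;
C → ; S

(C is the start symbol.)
Yes — I4: [S → ; .] vs [C → . ( S S]; I12: [S → ; C .] vs [S → ; C . (]

A shift-reduce conflict occurs when an LR(0) state has both:
  - a complete (reduce) item [A → α .] (dot at the end), and
  - a shift item [B → β . c γ] (dot before a terminal).

Augment with C' → C and build the canonical LR(0) collection (I0 = CLOSURE({[C' → . C]}), then GOTO on every symbol after a dot until no new states appear). It has 16 states:
  I0: { [C → . ( S S], [C → . ; S], [C' → . C] }  — shift
  I1: { [C → ( . S S], [C → . ( S S], [C → . ; S], [S → . ; C (], [S → . ; C], [S → . ;], [S → . C d d], [S → . d ( (] }  — shift
  I2: { [C → . ( S S], [C → . ; S], [C → ; . S], [S → . ; C (], [S → . ; C], [S → . ;], [S → . C d d], [S → . d ( (] }  — shift
  I3: { [C' → C .] }  — accept
  I4: { [C → . ( S S], [C → . ; S], [C → ; . S], [S → . ; C (], [S → . ; C], [S → . ;], [S → . C d d], [S → . d ( (], [S → ; . C (], [S → ; . C], [S → ; .] }  — shift, reduce
  I5: { [S → C . d d] }  — shift
  I6: { [C → ; S .] }  — reduce
  I7: { [S → d . ( (] }  — shift
  I8: { [S → d ( . (] }  — shift
  I9: { [S → d ( ( .] }  — reduce
  I10: { [S → C d . d] }  — shift
  I11: { [S → C d d .] }  — reduce
  I12: { [S → ; C . (], [S → ; C .], [S → C . d d] }  — shift, reduce
  I13: { [S → ; C ( .] }  — reduce
  I14: { [C → ( S . S], [C → . ( S S], [C → . ; S], [S → . ; C (], [S → . ; C], [S → . ;], [S → . C d d], [S → . d ( (] }  — shift
  I15: { [C → ( S S .] }  — reduce

I4 contains reduce item [S → ; .] and shift items [C → . ( S S], [C → . ; S], [S → . ;], [S → . ; C], [S → . ; C (], [S → . d ( (] — shift-reduce conflict.
I12 contains reduce item [S → ; C .] and shift items [S → ; C . (], [S → C . d d] — shift-reduce conflict.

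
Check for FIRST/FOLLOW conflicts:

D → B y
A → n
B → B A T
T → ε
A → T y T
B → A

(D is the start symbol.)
A FIRST/FOLLOW conflict occurs when a non-terminal N has a nullable alternative N → β (β ⇒* ε) and another alternative N → α with FIRST(α) ∩ FOLLOW(N) ≠ ∅: on such a lookahead the parser cannot decide between expanding α and letting N vanish via β.

Nullable non-terminals: T.
T has a nullable alternative but only one production, so nothing to check.

A, B, D have no nullable alternative, so no FIRST/FOLLOW check is needed there.

No FIRST/FOLLOW conflicts found.

Answer: No FIRST/FOLLOW conflicts.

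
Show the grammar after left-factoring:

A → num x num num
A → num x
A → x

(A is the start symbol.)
Left-factoring transforms A → αβ₁ | αβ₂ into A → αA' and A' → β₁ | β₂
(α is the longest common prefix among the alternatives). Repeat until
no nonterminal has two alternatives with a common prefix.

Round 1: A has alternatives sharing prefix 'num x'. Introduce A': A → num x A'
  Add: A' → num num
  Add: A' → ε

No remaining common prefixes — done.

Resulting grammar:
A → num x A'
A' → num num
A' → ε
A → x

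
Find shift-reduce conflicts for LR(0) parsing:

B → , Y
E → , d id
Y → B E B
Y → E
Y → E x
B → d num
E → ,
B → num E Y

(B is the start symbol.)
Yes — I5: [E → , .] vs [E → , . d id]; I7: [E → , .] vs [B → . , Y]; I9: [Y → E .] vs [Y → E . x]

Augment with B' → B and build the canonical LR(0) collection (I0 = CLOSURE({[B' → . B]}), then GOTO on every symbol after a dot until no new states appear). It has 19 states:
  I0: { [B → . , Y], [B → . d num], [B → . num E Y], [B' → . B] }  — shift
  I1: { [B → , . Y], [B → . , Y], [B → . d num], [B → . num E Y], [E → . , d id], [E → . ,], [Y → . B E B], [Y → . E x], [Y → . E] }  — shift
  I2: { [B' → B .] }  — accept
  I3: { [B → d . num] }  — shift
  I4: { [B → num . E Y], [E → . , d id], [E → . ,] }  — shift
  I5: { [E → , . d id], [E → , .] }  — shift, reduce
  I6: { [B → . , Y], [B → . d num], [B → . num E Y], [B → num E . Y], [E → . , d id], [E → . ,], [Y → . B E B], [Y → . E x], [Y → . E] }  — shift
  I7: { [B → , . Y], [B → . , Y], [B → . d num], [B → . num E Y], [E → , . d id], [E → , .], [E → . , d id], [E → . ,], [Y → . B E B], [Y → . E x], [Y → . E] }  — shift, reduce
  I8: { [E → . , d id], [E → . ,], [Y → B . E B] }  — shift
  I9: { [Y → E . x], [Y → E .] }  — shift, reduce
  I10: { [B → num E Y .] }  — reduce
  I11: { [Y → E x .] }  — reduce
  I12: { [B → . , Y], [B → . d num], [B → . num E Y], [Y → B E . B] }  — shift
  I13: { [Y → B E B .] }  — reduce
  I14: { [B → , Y .] }  — reduce
  I15: { [B → d . num], [E → , d . id] }  — shift
  I16: { [E → , d id .] }  — reduce
  I17: { [B → d num .] }  — reduce
  I18: { [E → , d . id] }  — shift

I5 contains reduce item [E → , .] and shift item [E → , . d id] — shift-reduce conflict.
I7 contains reduce item [E → , .] and shift items [B → . , Y], [B → . d num], [B → . num E Y], [E → . ,], [E → . , d id], [E → , . d id] — shift-reduce conflict.
I9 contains reduce item [Y → E .] and shift item [Y → E . x] — shift-reduce conflict.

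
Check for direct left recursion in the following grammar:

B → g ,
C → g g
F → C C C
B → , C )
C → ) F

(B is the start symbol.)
No direct left recursion

Direct left recursion occurs when N → N α for some non-terminal N (the right-hand side begins with the left-hand side itself).

B → g ,: starts with g
C → g g: starts with g
F → C C C: starts with C
B → , C ): starts with ','
C → ) F: starts with ')'

No direct left recursion found.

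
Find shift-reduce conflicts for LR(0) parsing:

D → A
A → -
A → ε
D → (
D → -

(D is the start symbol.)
Yes — I0: [A → .] vs [A → . -]

Augment with D' → D and build the canonical LR(0) collection (I0 = CLOSURE({[D' → . D]}), then GOTO on every symbol after a dot until no new states appear). It has 5 states:
  I0: { [A → . -], [A → .], [D → . (], [D → . -], [D → . A], [D' → . D] }  — shift, reduce
  I1: { [D → ( .] }  — reduce
  I2: { [A → - .], [D → - .] }  — 2 reduces
  I3: { [D → A .] }  — reduce
  I4: { [D' → D .] }  — accept

I0 contains reduce item [A → .] and shift items [A → . -], [D → . (], [D → . -] — shift-reduce conflict.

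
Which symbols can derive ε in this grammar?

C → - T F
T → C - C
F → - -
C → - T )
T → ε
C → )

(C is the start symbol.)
A non-terminal is nullable if it can derive ε (the empty string): either it has an ε-production, or it has a production whose right-hand side consists entirely of nullable non-terminals.

ε-productions: T → ε
So T is immediately nullable.
No further non-terminal can be added: every production for the remaining non-terminals contains a terminal or a non-nullable non-terminal.
Nullable = { 'T' }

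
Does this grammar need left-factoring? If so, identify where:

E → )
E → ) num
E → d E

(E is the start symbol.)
Yes, E has productions with common prefix ')'

Left-factoring is needed when two productions for the same non-terminal
share a common prefix on the right-hand side.

Productions for E:
  E → )
  E → ) num
  E → d E

Found common prefix ')' in productions for E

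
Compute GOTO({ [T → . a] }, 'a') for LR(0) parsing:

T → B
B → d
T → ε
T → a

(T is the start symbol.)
GOTO(I, 'a') = CLOSURE({ [A → αX.β] : [A → α.Xβ] ∈ I, X = 'a' })

Items with dot before 'a', with the dot advanced:
  [T → . a] → [T → a .]
Closure adds nothing (no advanced item has the dot before a non-terminal).

GOTO = { [T → a .] }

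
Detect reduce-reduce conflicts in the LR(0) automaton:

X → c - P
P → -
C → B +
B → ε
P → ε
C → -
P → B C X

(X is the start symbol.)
A reduce-reduce conflict occurs when an LR(0) state has two complete items [A → α .] and [B → β .] — both call for a reduction, and with no lookahead the parser cannot choose between them.

Augment with X' → X and build the canonical LR(0) collection (I0 = CLOSURE({[X' → . X]}), then GOTO on every symbol after a dot until no new states appear). It has 12 states:
  I0: { [X → . c - P], [X' → . X] }  — shift
  I1: { [X' → X .] }  — accept
  I2: { [X → c . - P] }  — shift
  I3: { [B → .], [P → . -], [P → . B C X], [P → .], [X → c - . P] }  — shift, 2 reduces
  I4: { [P → - .] }  — reduce
  I5: { [B → .], [C → . -], [C → . B +], [P → B . C X] }  — shift, reduce
  I6: { [X → c - P .] }  — reduce
  I7: { [C → - .] }  — reduce
  I8: { [C → B . +] }  — shift
  I9: { [P → B C . X], [X → . c - P] }  — shift
  I10: { [P → B C X .] }  — reduce
  I11: { [C → B + .] }  — reduce

I3 contains complete items [B → .], [P → .] — reduce-reduce conflict.

Answer: Yes — I3: [B → .] vs [P → .]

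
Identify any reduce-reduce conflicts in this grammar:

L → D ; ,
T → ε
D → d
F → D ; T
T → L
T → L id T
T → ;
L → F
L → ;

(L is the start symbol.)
A reduce-reduce conflict occurs when an LR(0) state has two complete items [A → α .] and [B → β .] — both call for a reduction, and with no lookahead the parser cannot choose between them.

Augment with L' → L and build the canonical LR(0) collection (I0 = CLOSURE({[L' → . L]}), then GOTO on every symbol after a dot until no new states appear). It has 13 states:
  I0: { [D → . d], [F → . D ; T], [L → . ;], [L → . D ; ,], [L → . F], [L' → . L] }  — shift
  I1: { [L → ; .] }  — reduce
  I2: { [F → D . ; T], [L → D . ; ,] }  — shift
  I3: { [L → F .] }  — reduce
  I4: { [L' → L .] }  — accept
  I5: { [D → d .] }  — reduce
  I6: { [D → . d], [F → . D ; T], [F → D ; . T], [L → . ;], [L → . D ; ,], [L → . F], [L → D ; . ,], [T → . ;], [T → . L id T], [T → . L], [T → .] }  — shift, reduce
  I7: { [L → D ; , .] }  — reduce
  I8: { [L → ; .], [T → ; .] }  — 2 reduces
  I9: { [T → L . id T], [T → L .] }  — shift, reduce
  I10: { [F → D ; T .] }  — reduce
  I11: { [D → . d], [F → . D ; T], [L → . ;], [L → . D ; ,], [L → . F], [T → . ;], [T → . L id T], [T → . L], [T → .], [T → L id . T] }  — shift, reduce
  I12: { [T → L id T .] }  — reduce

I8 contains complete items [L → ; .], [T → ; .] — reduce-reduce conflict.

Answer: Yes — I8: [L → ; .] vs [T → ; .]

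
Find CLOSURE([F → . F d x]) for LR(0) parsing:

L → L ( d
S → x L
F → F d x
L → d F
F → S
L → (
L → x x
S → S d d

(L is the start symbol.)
{ [F → . F d x], [F → . S], [S → . S d d], [S → . x L] }

To compute CLOSURE, for each item [A → α.Bβ] where B is a non-terminal, add [B → .γ] for all productions B → γ; repeat for the newly added items until nothing changes.

Start with: [F → . F d x]
  [F → . F d x] has the dot before F: add [F → . S]
  [F → . S] has the dot before S: add [S → . x L], [S → . S d d]
No further items can be added.

CLOSURE = { [F → . F d x], [F → . S], [S → . S d d], [S → . x L] }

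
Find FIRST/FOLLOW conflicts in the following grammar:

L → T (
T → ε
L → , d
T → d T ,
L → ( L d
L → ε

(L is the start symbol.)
Yes. L → T '(' with FOLLOW(L) on { 'd' }

A FIRST/FOLLOW conflict occurs when a non-terminal N has a nullable alternative N → β (β ⇒* ε) and another alternative N → α with FIRST(α) ∩ FOLLOW(N) ≠ ∅: on such a lookahead the parser cannot decide between expanding α and letting N vanish via β.

Nullable non-terminals: L, T.
FIRST sets used below: FIRST(T) = { 'd', ε }

L: nullable alternative(s) L → ε; FOLLOW(L) = { $, 'd' }
  L → T (: FIRST \ {ε} = { '(', 'd' } — overlaps FOLLOW(L) on { 'd' }: CONFLICT
  L → , d: FIRST \ {ε} = { ',' } — disjoint from FOLLOW(L)
  L → ( L d: FIRST \ {ε} = { '(' } — disjoint from FOLLOW(L)
  L → ε: FIRST \ {ε} = { } — this is the only nullable alternative, skip

T: nullable alternative(s) T → ε; FOLLOW(T) = { '(', ',' }
  T → ε: FIRST \ {ε} = { } — this is the only nullable alternative, skip
  T → d T ,: FIRST \ {ε} = { 'd' } — disjoint from FOLLOW(T)

So the grammar has 1 FIRST/FOLLOW conflict (marked CONFLICT above).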